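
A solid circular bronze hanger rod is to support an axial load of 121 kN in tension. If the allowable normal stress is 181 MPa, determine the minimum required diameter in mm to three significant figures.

29.2 mm

Required area A ≥ P/σ_allow = 121000/181 = 668.5 mm².
For a solid circular section, d ≥ √(4A/π) = 29.17 mm.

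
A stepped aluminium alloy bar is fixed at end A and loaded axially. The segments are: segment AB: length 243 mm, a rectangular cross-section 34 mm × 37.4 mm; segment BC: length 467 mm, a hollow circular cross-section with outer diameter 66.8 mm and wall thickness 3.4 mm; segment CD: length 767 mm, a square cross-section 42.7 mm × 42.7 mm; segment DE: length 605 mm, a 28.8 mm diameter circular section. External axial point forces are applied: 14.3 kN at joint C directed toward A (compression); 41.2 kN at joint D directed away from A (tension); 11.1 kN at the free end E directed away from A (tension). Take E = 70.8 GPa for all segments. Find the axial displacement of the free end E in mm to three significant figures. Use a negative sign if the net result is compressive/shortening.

Internal axial forces (sectioning from the free end, tension +): N_DE = 11.1 kN, N_CD = 52.3 kN, N_BC = 38 kN, N_AB = 38 kN.
A_AB = 1272 mm².
A_BC = 677.2 mm².
A_CD = 1823 mm².
A_DE = 651.4 mm².
δ_AB = 38000·243/(1272·70800) = 0.1026 mm
δ_BC = 38000·467/(677.2·70800) = 0.3701 mm
δ_CD = 52300·767/(1823·70800) = 0.3107 mm
δ_DE = 11100·605/(651.4·70800) = 0.1456 mm
δ = Σδ_i = 0.929 mm.

0.929 mm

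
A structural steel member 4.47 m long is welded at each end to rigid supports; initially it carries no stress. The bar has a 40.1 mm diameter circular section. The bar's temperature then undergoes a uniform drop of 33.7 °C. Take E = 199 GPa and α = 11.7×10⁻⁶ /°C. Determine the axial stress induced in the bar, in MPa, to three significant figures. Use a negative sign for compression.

Free thermal expansion αLΔT = 11.7e-6 · 4470 · -33.7 = -1.762 mm.
The walls impose strain ε = −(-1.762)/4470 = 3.9429e-04; σ = Eε = 199000 · 3.9429e-04 = 78.46 MPa.

78.5 MPa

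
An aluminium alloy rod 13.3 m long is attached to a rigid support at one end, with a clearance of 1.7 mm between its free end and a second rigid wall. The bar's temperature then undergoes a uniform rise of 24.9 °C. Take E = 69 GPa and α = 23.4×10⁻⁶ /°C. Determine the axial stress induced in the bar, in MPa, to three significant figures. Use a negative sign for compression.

-31.4 MPa

Free thermal expansion αLΔT = 23.4e-6 · 13300 · 24.9 = 7.749 mm.
The walls engage after the gap closes; constrained expansion = 7.749 − 1.7 = 6.049 mm.
The walls impose strain ε = −(6.049)/13300 = -4.5484e-04; σ = Eε = 69000 · -4.5484e-04 = -31.38 MPa.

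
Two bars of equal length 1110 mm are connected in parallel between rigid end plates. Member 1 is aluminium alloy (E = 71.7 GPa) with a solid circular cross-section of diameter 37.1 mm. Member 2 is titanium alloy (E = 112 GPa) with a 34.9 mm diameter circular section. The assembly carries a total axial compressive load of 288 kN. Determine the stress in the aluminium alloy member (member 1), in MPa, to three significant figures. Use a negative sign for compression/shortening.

-112 MPa

A_1 = 1081 mm².
A_2 = 956.6 mm².
Equal strain + equilibrium ⇒ each member carries load in proportion to AE: A₁E₁ = 77510000 N, A₂E₂ = 107100000 N, ΣAE = 184700000 N.
σ₁ = P·E₁/ΣAE = -288000·71700/184700000 = -111.8 MPa.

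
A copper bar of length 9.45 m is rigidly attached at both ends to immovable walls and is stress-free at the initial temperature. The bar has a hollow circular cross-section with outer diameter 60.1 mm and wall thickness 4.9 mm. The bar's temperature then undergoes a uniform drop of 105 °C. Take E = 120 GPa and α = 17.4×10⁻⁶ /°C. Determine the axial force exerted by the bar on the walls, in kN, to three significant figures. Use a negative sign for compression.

Free thermal expansion αLΔT = 17.4e-6 · 9450 · -105 = -17.27 mm.
The walls impose strain ε = −(-17.27)/9450 = 1.8270e-03; σ = Eε = 120000 · 1.8270e-03 = 219.2 MPa.
Wall reaction R = σ·A = 219.2·849.7 = 186300 N = 186.3 kN.

186 kN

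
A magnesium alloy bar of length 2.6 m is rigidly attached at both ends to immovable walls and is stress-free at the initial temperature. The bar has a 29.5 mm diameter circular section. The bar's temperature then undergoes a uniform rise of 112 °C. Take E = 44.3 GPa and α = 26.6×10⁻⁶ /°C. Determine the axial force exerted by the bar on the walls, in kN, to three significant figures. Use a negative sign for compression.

-90.2 kN

Free thermal expansion αLΔT = 26.6e-6 · 2600 · 112 = 7.746 mm.
The walls impose strain ε = −(7.746)/2600 = -2.9792e-03; σ = Eε = 44300 · -2.9792e-03 = -132 MPa.
Wall reaction R = σ·A = -132·683.5 = -90210 N = -90.21 kN.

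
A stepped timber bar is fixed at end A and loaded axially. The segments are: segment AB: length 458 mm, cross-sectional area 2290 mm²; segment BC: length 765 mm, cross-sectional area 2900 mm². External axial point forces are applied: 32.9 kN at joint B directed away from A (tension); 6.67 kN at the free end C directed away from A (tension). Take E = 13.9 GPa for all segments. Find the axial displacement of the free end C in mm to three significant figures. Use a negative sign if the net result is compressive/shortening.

0.696 mm

Internal axial forces (sectioning from the free end, tension +): N_BC = 6.67 kN, N_AB = 39.57 kN.
δ_AB = 39570·458/(2290·13900) = 0.5694 mm
δ_BC = 6670·765/(2900·13900) = 0.1266 mm
δ = Σδ_i = 0.6959 mm.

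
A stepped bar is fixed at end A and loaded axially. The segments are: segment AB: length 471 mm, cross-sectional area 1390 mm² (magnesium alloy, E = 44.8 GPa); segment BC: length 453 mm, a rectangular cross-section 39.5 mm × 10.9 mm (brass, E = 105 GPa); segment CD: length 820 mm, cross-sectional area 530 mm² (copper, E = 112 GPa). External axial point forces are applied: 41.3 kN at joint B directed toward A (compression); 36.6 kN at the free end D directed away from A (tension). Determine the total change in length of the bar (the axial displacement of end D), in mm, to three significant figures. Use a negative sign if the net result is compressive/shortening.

0.837 mm

Internal axial forces (sectioning from the free end, tension +): N_CD = 36.6 kN, N_BC = 36.6 kN, N_AB = -4.7 kN.
A_BC = 430.6 mm².
δ_AB = -4700·471/(1390·44800) = -0.03555 mm
δ_BC = 36600·453/(430.6·105000) = 0.3667 mm
δ_CD = 36600·820/(530·112000) = 0.5056 mm
δ = Σδ_i = 0.8368 mm.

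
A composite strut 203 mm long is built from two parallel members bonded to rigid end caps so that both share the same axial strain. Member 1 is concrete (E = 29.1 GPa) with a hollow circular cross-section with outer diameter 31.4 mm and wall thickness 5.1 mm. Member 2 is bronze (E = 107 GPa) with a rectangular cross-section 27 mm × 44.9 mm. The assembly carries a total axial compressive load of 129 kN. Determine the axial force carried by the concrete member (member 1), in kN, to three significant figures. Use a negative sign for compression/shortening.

-11.1 kN

A_1 = 421.4 mm².
A_2 = 1212 mm².
Equal strain + equilibrium ⇒ each member carries load in proportion to AE: A₁E₁ = 12260000 N, A₂E₂ = 129700000 N, ΣAE = 142000000 N.
F₁ = P·A₁E₁/ΣAE = -129000·12260000/142000000 = -11140 N.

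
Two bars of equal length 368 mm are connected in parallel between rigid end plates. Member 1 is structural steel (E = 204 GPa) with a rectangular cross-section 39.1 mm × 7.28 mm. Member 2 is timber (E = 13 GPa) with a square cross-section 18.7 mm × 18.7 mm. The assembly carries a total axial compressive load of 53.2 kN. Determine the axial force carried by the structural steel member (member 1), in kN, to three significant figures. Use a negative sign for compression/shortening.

A_1 = 284.6 mm².
A_2 = 349.7 mm².
Equal strain + equilibrium ⇒ each member carries load in proportion to AE: A₁E₁ = 58070000 N, A₂E₂ = 4546000 N, ΣAE = 62610000 N.
F₁ = P·A₁E₁/ΣAE = -53200·58070000/62610000 = -49340 N.

-49.3 kN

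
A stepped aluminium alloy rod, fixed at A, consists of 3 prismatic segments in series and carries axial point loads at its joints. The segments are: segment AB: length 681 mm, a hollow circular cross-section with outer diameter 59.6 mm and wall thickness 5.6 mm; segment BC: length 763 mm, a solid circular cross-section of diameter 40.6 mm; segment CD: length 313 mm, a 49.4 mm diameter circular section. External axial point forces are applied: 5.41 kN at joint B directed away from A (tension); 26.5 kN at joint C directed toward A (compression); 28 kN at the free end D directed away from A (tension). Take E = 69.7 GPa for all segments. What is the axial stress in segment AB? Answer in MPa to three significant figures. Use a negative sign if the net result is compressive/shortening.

Internal axial forces (sectioning from the free end, tension +): N_CD = 28 kN, N_BC = 1.5 kN, N_AB = 6.91 kN.
A_AB = 950 mm².
σ_AB = N_AB/A_AB = 6910/950 = 7.274 MPa.

7.27 MPa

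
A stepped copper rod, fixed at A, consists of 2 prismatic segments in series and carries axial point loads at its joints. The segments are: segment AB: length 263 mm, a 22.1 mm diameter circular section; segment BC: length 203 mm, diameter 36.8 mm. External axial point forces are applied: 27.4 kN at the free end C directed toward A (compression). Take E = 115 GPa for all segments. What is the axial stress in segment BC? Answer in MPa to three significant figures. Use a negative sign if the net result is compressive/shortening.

Internal axial forces (sectioning from the free end, tension +): N_BC = -27.4 kN, N_AB = -27.4 kN.
A_BC = 1064 mm².
σ_BC = N_BC/A_BC = -27400/1064 = -25.76 MPa.

-25.8 MPa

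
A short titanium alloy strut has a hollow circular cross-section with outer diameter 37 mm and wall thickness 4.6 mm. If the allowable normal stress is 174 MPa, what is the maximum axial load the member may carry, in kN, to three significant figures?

A = 468.2 mm².
P_max = σ_allow · A = 174 · 468.2 = 81470 N = 81.47 kN.

81.5 kN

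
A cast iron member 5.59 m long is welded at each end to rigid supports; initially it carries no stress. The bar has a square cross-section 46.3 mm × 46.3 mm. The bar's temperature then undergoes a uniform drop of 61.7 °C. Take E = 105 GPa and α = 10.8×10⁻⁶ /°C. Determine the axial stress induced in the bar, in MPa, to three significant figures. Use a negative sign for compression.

70.0 MPa

Free thermal expansion αLΔT = 10.8e-6 · 5590 · -61.7 = -3.725 mm.
The walls impose strain ε = −(-3.725)/5590 = 6.6636e-04; σ = Eε = 105000 · 6.6636e-04 = 69.97 MPa.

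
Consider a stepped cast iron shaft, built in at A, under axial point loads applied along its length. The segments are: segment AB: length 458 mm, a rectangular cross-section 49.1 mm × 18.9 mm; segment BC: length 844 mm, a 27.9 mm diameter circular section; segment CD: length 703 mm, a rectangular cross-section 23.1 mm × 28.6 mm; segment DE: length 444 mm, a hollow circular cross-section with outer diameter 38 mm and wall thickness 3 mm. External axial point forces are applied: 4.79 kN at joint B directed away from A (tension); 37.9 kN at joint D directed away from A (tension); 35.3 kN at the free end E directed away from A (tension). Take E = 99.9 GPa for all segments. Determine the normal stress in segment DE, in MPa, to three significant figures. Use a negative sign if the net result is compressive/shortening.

Internal axial forces (sectioning from the free end, tension +): N_DE = 35.3 kN, N_CD = 73.2 kN, N_BC = 73.2 kN, N_AB = 77.99 kN.
A_DE = 329.9 mm².
σ_DE = N_DE/A_DE = 35300/329.9 = 107 MPa.

107 MPa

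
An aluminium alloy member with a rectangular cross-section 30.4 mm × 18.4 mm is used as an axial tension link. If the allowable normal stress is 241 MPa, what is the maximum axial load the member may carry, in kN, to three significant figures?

A = 559.4 mm².
P_max = σ_allow · A = 241 · 559.4 = 134800 N = 134.8 kN.

135 kN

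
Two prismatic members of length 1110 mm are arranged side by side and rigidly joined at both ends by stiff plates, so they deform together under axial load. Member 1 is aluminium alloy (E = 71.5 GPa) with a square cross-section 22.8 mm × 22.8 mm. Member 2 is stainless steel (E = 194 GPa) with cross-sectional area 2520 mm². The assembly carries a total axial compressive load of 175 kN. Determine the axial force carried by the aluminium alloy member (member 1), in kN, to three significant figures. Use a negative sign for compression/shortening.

-12.4 kN

A_1 = 519.8 mm².
Equal strain + equilibrium ⇒ each member carries load in proportion to AE: A₁E₁ = 37170000 N, A₂E₂ = 488900000 N, ΣAE = 526000000 N.
F₁ = P·A₁E₁/ΣAE = -175000·37170000/526000000 = -12360 N.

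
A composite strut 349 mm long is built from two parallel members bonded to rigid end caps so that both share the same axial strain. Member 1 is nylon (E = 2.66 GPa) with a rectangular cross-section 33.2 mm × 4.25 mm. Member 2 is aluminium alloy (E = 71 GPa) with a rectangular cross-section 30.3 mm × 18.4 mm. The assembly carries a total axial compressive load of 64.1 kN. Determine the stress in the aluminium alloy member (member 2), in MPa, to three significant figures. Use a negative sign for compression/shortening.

A_1 = 141.1 mm².
A_2 = 557.5 mm².
Equal strain + equilibrium ⇒ each member carries load in proportion to AE: A₁E₁ = 375300 N, A₂E₂ = 39580000 N, ΣAE = 39960000 N.
σ₂ = P·E₂/ΣAE = -64100·71000/39960000 = -113.9 MPa.

-114 MPa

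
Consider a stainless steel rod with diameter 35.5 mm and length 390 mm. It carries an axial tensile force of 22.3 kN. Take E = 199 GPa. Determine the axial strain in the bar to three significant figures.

1.13e-04

A = 989.8 mm².
σ = N/A = 22.53 MPa; ε = σ/E = 22.53/199000 = 1.132e-04.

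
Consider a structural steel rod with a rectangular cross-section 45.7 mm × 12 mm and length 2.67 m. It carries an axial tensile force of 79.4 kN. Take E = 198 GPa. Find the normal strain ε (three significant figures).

7.31e-04

A = 548.4 mm².
σ = N/A = 144.8 MPa; ε = σ/E = 144.8/198000 = 7.312e-04.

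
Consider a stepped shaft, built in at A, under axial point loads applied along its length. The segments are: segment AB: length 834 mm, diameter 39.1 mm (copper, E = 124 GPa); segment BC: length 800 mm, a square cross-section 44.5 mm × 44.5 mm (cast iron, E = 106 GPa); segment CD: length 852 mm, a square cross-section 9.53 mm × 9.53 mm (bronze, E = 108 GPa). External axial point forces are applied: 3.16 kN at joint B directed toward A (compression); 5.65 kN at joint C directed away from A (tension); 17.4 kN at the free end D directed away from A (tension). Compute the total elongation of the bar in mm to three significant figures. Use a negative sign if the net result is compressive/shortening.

1.71 mm

Internal axial forces (sectioning from the free end, tension +): N_CD = 17.4 kN, N_BC = 23.05 kN, N_AB = 19.89 kN.
A_AB = 1201 mm².
A_BC = 1980 mm².
A_CD = 90.82 mm².
δ_AB = 19890·834/(1201·124000) = 0.1114 mm
δ_BC = 23050·800/(1980·106000) = 0.08785 mm
δ_CD = 17400·852/(90.82·108000) = 1.511 mm
δ = Σδ_i = 1.711 mm.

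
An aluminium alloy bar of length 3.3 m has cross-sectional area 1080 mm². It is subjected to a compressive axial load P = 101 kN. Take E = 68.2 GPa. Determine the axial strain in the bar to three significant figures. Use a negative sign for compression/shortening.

σ = N/A = -93.52 MPa; ε = σ/E = -93.52/68200 = -1.371e-03.

-0.00137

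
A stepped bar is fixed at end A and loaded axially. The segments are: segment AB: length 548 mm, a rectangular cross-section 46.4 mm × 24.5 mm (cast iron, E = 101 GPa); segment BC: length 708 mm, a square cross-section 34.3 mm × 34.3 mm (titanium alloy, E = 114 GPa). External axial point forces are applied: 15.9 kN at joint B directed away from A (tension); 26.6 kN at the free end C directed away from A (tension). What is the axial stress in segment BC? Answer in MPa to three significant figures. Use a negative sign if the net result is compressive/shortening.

Internal axial forces (sectioning from the free end, tension +): N_BC = 26.6 kN, N_AB = 42.5 kN.
A_BC = 1176 mm².
σ_BC = N_BC/A_BC = 26600/1176 = 22.61 MPa.

22.6 MPa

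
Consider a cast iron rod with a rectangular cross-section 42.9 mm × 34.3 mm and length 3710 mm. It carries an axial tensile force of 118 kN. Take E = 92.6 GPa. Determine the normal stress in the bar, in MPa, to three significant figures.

80.2 MPa

A = 1471 mm².
σ = N/A = 118000/1471 = 80.19 MPa.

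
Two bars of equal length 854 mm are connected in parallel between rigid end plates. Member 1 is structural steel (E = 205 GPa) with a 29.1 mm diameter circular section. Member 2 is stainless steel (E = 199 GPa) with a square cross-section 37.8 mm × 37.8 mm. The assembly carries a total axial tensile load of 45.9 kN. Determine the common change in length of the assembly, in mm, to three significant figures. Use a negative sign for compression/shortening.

0.0932 mm

A_1 = 665.1 mm².
A_2 = 1429 mm².
Equal strain + equilibrium ⇒ each member carries load in proportion to AE: A₁E₁ = 136300000 N, A₂E₂ = 284300000 N, ΣAE = 420700000 N.
δ = PL/ΣAE = 45900·854/420700000 = 0.09318 mm.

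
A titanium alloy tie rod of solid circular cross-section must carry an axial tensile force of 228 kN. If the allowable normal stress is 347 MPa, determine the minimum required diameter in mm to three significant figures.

28.9 mm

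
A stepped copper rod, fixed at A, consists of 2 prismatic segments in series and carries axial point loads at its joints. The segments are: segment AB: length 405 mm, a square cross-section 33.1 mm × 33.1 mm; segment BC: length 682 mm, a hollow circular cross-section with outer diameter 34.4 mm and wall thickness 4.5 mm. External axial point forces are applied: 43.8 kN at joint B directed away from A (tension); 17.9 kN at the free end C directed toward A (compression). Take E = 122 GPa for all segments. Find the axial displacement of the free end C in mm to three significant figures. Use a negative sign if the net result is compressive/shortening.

-0.158 mm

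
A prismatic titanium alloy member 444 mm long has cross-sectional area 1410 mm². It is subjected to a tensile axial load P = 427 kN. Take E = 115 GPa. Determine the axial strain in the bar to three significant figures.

0.00263

σ = N/A = 302.8 MPa; ε = σ/E = 302.8/115000 = 2.633e-03.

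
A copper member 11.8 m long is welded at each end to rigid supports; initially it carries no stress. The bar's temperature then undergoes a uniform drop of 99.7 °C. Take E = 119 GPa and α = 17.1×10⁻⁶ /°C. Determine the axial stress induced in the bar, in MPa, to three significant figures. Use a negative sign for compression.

Free thermal expansion αLΔT = 17.1e-6 · 11800 · -99.7 = -20.12 mm.
The walls impose strain ε = −(-20.12)/11800 = 1.7049e-03; σ = Eε = 119000 · 1.7049e-03 = 202.9 MPa.

203 MPa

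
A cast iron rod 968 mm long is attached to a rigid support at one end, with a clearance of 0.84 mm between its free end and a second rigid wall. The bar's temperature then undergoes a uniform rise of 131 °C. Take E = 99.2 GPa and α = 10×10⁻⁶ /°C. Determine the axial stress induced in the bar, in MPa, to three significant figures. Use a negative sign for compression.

-43.9 MPa

Free thermal expansion αLΔT = 10e-6 · 968 · 131 = 1.268 mm.
The walls engage after the gap closes; constrained expansion = 1.268 − 0.84 = 0.4281 mm.
The walls impose strain ε = −(0.4281)/968 = -4.4223e-04; σ = Eε = 99200 · -4.4223e-04 = -43.87 MPa.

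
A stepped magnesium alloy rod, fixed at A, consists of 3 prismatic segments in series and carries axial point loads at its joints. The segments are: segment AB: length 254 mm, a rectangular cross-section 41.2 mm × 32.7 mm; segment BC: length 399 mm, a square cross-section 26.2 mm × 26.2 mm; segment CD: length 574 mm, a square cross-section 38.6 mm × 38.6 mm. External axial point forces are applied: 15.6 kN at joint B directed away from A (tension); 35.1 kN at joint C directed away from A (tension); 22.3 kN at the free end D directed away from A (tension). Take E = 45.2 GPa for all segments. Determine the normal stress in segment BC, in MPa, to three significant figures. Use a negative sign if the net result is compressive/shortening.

83.6 MPa

Internal axial forces (sectioning from the free end, tension +): N_CD = 22.3 kN, N_BC = 57.4 kN, N_AB = 73 kN.
A_BC = 686.4 mm².
σ_BC = N_BC/A_BC = 57400/686.4 = 83.62 MPa.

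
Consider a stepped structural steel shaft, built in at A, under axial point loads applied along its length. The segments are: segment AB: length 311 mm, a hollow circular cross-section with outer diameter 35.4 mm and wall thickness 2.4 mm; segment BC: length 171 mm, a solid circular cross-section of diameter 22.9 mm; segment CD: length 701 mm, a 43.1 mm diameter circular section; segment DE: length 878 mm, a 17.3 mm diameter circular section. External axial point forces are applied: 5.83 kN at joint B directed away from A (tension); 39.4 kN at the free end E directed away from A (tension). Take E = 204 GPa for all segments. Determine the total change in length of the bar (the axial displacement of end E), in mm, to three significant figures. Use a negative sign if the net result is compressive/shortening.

1.17 mm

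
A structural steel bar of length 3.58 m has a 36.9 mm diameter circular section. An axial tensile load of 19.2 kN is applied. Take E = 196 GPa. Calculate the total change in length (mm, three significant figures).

0.328 mm

A = 1069 mm².
δ_mech = NL/(AE) = 19200·3580/(1069·196000) = 0.3279 mm.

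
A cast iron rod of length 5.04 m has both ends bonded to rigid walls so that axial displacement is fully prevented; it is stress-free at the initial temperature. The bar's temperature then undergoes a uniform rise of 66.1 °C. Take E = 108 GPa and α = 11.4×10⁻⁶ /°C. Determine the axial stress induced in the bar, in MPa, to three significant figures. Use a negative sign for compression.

Free thermal expansion αLΔT = 11.4e-6 · 5040 · 66.1 = 3.798 mm.
The walls impose strain ε = −(3.798)/5040 = -7.5354e-04; σ = Eε = 108000 · -7.5354e-04 = -81.38 MPa.

-81.4 MPa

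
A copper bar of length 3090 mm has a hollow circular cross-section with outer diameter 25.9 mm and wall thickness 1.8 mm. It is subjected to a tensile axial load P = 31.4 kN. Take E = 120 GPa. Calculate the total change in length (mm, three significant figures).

5.93 mm

A = 136.3 mm².
δ_mech = NL/(AE) = 31400·3090/(136.3·120000) = 5.933 mm.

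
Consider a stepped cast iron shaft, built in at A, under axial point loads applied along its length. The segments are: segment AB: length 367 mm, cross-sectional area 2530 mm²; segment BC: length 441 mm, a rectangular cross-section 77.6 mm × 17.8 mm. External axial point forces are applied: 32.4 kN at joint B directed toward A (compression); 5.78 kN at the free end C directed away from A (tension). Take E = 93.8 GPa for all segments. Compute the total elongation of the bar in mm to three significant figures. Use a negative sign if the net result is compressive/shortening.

Internal axial forces (sectioning from the free end, tension +): N_BC = 5.78 kN, N_AB = -26.62 kN.
A_BC = 1381 mm².
δ_AB = -26620·367/(2530·93800) = -0.04117 mm
δ_BC = 5780·441/(1381·93800) = 0.01967 mm
δ = Σδ_i = -0.02149 mm.

-0.0215 mm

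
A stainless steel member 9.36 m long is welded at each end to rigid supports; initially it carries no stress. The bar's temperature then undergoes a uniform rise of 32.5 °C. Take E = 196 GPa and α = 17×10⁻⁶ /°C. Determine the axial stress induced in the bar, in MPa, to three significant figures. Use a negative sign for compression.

-108 MPa

Free thermal expansion αLΔT = 17e-6 · 9360 · 32.5 = 5.171 mm.
The walls impose strain ε = −(5.171)/9360 = -5.5250e-04; σ = Eε = 196000 · -5.5250e-04 = -108.3 MPa.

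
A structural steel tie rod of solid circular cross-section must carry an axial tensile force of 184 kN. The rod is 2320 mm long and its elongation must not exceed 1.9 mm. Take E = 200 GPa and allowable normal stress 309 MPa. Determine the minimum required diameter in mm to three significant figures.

Required area A ≥ P/σ_allow = 184000/309 = 595.5 mm².
For a solid circular section, d ≥ √(4A/π) = 27.53 mm.
Elongation limit: A ≥ PL/(Eδ_allow) = 184000·2320/(200000·1.9) = 1123 mm² ⇒ d ≥ 37.82 mm.
The elongation limit governs.

37.8 mm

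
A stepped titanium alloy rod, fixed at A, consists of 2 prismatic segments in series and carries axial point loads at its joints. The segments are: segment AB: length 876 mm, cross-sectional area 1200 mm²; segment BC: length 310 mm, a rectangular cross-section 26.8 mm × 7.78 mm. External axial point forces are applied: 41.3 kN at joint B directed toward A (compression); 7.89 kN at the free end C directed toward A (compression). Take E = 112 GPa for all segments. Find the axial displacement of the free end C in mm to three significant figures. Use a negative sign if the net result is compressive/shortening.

-0.425 mm

Internal axial forces (sectioning from the free end, tension +): N_BC = -7.89 kN, N_AB = -49.19 kN.
A_BC = 208.5 mm².
δ_AB = -49190·876/(1200·112000) = -0.3206 mm
δ_BC = -7890·310/(208.5·112000) = -0.1047 mm
δ = Σδ_i = -0.4254 mm.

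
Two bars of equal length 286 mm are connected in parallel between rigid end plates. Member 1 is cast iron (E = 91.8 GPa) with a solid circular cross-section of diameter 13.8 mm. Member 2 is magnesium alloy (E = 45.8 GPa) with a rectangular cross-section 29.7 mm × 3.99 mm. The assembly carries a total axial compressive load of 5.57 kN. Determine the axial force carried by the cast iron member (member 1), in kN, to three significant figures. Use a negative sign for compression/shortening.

-3.99 kN

A_1 = 149.6 mm².
A_2 = 118.5 mm².
Equal strain + equilibrium ⇒ each member carries load in proportion to AE: A₁E₁ = 13730000 N, A₂E₂ = 5427000 N, ΣAE = 19160000 N.
F₁ = P·A₁E₁/ΣAE = -5570·13730000/19160000 = -3992 N.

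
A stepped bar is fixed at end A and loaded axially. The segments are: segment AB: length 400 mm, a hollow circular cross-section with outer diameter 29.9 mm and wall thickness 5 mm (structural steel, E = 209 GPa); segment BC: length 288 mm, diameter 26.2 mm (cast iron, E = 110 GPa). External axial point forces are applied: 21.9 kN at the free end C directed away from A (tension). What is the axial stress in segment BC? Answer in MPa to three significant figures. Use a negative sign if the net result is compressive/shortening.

Internal axial forces (sectioning from the free end, tension +): N_BC = 21.9 kN, N_AB = 21.9 kN.
A_BC = 539.1 mm².
σ_BC = N_BC/A_BC = 21900/539.1 = 40.62 MPa.

40.6 MPa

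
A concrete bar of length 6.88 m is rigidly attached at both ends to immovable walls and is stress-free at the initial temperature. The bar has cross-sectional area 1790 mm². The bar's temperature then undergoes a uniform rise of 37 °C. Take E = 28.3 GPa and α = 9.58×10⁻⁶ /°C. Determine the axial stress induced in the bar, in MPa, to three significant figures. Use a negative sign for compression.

-10.0 MPa

Free thermal expansion αLΔT = 9.58e-6 · 6880 · 37 = 2.439 mm.
The walls impose strain ε = −(2.439)/6880 = -3.5446e-04; σ = Eε = 28300 · -3.5446e-04 = -10.03 MPa.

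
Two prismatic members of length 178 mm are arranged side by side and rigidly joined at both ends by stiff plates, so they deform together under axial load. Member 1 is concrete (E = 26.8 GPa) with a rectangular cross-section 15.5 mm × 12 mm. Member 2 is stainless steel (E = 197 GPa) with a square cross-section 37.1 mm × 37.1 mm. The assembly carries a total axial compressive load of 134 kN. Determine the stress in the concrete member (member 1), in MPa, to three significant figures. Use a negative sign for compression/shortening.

-13.0 MPa

A_1 = 186 mm².
A_2 = 1376 mm².
Equal strain + equilibrium ⇒ each member carries load in proportion to AE: A₁E₁ = 4985000 N, A₂E₂ = 271200000 N, ΣAE = 276100000 N.
σ₁ = P·E₁/ΣAE = -134000·26800/276100000 = -13.01 MPa.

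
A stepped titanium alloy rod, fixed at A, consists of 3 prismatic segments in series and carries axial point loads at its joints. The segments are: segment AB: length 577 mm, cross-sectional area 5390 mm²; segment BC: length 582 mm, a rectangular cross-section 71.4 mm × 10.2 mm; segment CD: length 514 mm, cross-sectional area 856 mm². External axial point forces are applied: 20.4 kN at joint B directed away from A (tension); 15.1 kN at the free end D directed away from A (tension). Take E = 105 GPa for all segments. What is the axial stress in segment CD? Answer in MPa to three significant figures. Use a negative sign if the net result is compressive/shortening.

Internal axial forces (sectioning from the free end, tension +): N_CD = 15.1 kN, N_BC = 15.1 kN, N_AB = 35.5 kN.
σ_CD = N_CD/A_CD = 15100/856 = 17.64 MPa.

17.6 MPa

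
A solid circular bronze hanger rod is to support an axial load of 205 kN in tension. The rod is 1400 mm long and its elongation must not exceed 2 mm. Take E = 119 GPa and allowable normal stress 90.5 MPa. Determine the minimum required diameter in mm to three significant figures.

53.7 mm

Required area A ≥ P/σ_allow = 205000/90.5 = 2265 mm².
For a solid circular section, d ≥ √(4A/π) = 53.7 mm.
Elongation limit: A ≥ PL/(Eδ_allow) = 205000·1400/(119000·2) = 1206 mm² ⇒ d ≥ 39.18 mm.
The stress limit governs.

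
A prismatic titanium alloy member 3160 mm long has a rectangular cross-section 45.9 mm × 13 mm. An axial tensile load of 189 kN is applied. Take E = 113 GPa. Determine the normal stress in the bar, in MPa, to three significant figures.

A = 596.7 mm².
σ = N/A = 189000/596.7 = 316.7 MPa.

317 MPa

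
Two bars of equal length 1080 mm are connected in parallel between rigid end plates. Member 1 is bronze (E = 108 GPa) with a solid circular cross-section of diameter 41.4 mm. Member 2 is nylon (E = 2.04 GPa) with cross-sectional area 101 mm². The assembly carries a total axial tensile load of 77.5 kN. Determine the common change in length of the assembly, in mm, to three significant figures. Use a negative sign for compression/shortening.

0.575 mm

A_1 = 1346 mm².
Equal strain + equilibrium ⇒ each member carries load in proportion to AE: A₁E₁ = 145400000 N, A₂E₂ = 206000 N, ΣAE = 145600000 N.
δ = PL/ΣAE = 77500·1080/145600000 = 0.5749 mm.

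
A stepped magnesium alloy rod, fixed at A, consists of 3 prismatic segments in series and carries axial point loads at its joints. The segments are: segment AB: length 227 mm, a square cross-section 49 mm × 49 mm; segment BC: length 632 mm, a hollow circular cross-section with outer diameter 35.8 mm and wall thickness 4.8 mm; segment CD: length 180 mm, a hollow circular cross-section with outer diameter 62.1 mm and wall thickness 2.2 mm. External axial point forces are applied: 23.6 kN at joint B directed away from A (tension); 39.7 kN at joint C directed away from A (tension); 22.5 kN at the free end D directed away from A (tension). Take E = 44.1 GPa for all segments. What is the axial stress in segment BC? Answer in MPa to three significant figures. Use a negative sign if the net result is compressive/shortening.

Internal axial forces (sectioning from the free end, tension +): N_CD = 22.5 kN, N_BC = 62.2 kN, N_AB = 85.8 kN.
A_BC = 467.5 mm².
σ_BC = N_BC/A_BC = 62200/467.5 = 133.1 MPa.

133 MPa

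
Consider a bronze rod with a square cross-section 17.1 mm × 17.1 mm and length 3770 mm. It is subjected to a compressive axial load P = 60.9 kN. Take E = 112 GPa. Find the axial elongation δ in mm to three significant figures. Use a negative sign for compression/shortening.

A = 292.4 mm².
δ_mech = NL/(AE) = -60900·3770/(292.4·112000) = -7.01 mm.

-7.01 mm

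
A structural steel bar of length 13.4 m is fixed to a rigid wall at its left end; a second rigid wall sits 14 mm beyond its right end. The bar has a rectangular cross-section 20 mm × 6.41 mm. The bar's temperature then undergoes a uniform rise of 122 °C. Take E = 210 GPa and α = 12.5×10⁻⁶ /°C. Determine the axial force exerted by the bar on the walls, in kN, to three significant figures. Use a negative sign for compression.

-12.9 kN

Free thermal expansion αLΔT = 12.5e-6 · 13400 · 122 = 20.43 mm.
The walls engage after the gap closes; constrained expansion = 20.43 − 14 = 6.435 mm.
The walls impose strain ε = −(6.435)/13400 = -4.8022e-04; σ = Eε = 210000 · -4.8022e-04 = -100.8 MPa.
Wall reaction R = σ·A = -100.8·128.2 = -12930 N = -12.93 kN.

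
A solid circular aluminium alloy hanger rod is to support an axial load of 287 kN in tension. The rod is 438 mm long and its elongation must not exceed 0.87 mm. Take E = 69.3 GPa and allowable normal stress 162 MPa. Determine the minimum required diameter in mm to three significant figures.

51.5 mm

Required area A ≥ P/σ_allow = 287000/162 = 1772 mm².
For a solid circular section, d ≥ √(4A/π) = 47.49 mm.
Elongation limit: A ≥ PL/(Eδ_allow) = 287000·438/(69300·0.87) = 2085 mm² ⇒ d ≥ 51.52 mm.
The elongation limit governs.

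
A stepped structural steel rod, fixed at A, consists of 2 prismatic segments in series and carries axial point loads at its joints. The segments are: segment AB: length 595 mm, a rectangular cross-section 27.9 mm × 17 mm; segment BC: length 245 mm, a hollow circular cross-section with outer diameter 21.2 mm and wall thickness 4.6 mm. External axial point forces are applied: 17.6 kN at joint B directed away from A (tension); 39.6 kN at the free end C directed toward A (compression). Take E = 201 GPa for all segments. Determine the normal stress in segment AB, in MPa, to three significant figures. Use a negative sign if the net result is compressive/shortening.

Internal axial forces (sectioning from the free end, tension +): N_BC = -39.6 kN, N_AB = -22 kN.
A_AB = 474.3 mm².
σ_AB = N_AB/A_AB = -22000/474.3 = -46.38 MPa.

-46.4 MPa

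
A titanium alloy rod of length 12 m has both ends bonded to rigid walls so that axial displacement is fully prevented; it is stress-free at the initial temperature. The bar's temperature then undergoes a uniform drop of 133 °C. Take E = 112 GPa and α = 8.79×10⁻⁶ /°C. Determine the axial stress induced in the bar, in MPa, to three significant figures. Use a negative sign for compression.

Free thermal expansion αLΔT = 8.79e-6 · 12000 · -133 = -14.03 mm.
The walls impose strain ε = −(-14.03)/12000 = 1.1691e-03; σ = Eε = 112000 · 1.1691e-03 = 130.9 MPa.

131 MPa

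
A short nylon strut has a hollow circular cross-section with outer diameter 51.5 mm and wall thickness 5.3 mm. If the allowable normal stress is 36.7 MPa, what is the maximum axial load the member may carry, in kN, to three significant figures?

A = 769.3 mm².
P_max = σ_allow · A = 36.7 · 769.3 = 28230 N = 28.23 kN.

28.2 kN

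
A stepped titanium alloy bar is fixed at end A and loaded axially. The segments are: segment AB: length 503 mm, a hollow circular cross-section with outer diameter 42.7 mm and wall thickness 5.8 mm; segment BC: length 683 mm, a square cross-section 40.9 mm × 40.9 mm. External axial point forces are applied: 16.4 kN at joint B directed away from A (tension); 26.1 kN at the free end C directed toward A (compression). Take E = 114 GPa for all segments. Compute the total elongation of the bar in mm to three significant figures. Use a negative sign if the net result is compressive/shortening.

-0.157 mm

Internal axial forces (sectioning from the free end, tension +): N_BC = -26.1 kN, N_AB = -9.7 kN.
A_AB = 672.4 mm².
A_BC = 1673 mm².
δ_AB = -9700·503/(672.4·114000) = -0.06365 mm
δ_BC = -26100·683/(1673·114000) = -0.09348 mm
δ = Σδ_i = -0.1571 mm.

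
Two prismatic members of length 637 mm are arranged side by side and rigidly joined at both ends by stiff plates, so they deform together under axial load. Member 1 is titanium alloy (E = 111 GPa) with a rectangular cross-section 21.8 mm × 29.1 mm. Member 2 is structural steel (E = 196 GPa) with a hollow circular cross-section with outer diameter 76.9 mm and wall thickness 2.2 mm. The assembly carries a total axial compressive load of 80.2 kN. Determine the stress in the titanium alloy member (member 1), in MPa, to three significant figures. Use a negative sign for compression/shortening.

-51.9 MPa

A_1 = 634.4 mm².
A_2 = 516.3 mm².
Equal strain + equilibrium ⇒ each member carries load in proportion to AE: A₁E₁ = 70420000 N, A₂E₂ = 101200000 N, ΣAE = 171600000 N.
σ₁ = P·E₁/ΣAE = -80200·111000/171600000 = -51.87 MPa.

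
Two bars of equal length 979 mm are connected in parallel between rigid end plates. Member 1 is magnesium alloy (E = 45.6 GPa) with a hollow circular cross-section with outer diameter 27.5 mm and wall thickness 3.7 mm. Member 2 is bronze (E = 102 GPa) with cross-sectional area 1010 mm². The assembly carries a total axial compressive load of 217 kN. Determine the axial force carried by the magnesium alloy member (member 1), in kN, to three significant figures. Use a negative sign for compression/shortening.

A_1 = 276.6 mm².
Equal strain + equilibrium ⇒ each member carries load in proportion to AE: A₁E₁ = 12620000 N, A₂E₂ = 103000000 N, ΣAE = 115600000 N.
F₁ = P·A₁E₁/ΣAE = -217000·12620000/115600000 = -23670 N.

-23.7 kN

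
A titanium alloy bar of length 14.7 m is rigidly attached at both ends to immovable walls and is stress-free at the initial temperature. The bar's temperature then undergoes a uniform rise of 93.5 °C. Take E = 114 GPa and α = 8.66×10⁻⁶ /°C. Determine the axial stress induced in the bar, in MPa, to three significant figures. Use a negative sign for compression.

Free thermal expansion αLΔT = 8.66e-6 · 14700 · 93.5 = 11.9 mm.
The walls impose strain ε = −(11.9)/14700 = -8.0971e-04; σ = Eε = 114000 · -8.0971e-04 = -92.31 MPa.

-92.3 MPa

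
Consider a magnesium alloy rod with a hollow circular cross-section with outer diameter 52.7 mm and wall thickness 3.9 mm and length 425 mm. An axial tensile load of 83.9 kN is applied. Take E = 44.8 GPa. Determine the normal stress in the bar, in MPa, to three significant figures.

140 MPa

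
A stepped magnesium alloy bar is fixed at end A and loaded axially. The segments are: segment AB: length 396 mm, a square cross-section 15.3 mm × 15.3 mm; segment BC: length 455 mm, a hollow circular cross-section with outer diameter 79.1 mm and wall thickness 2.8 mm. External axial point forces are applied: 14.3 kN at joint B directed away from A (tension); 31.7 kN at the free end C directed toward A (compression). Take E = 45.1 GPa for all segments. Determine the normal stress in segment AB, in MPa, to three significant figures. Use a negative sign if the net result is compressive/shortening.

Internal axial forces (sectioning from the free end, tension +): N_BC = -31.7 kN, N_AB = -17.4 kN.
A_AB = 234.1 mm².
σ_AB = N_AB/A_AB = -17400/234.1 = -74.33 MPa.

-74.3 MPa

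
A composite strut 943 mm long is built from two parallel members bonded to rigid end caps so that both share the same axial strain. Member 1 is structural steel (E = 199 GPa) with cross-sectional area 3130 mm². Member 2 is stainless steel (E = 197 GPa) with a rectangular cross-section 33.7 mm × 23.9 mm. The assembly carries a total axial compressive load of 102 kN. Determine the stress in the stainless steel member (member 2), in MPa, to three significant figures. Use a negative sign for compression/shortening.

-25.7 MPa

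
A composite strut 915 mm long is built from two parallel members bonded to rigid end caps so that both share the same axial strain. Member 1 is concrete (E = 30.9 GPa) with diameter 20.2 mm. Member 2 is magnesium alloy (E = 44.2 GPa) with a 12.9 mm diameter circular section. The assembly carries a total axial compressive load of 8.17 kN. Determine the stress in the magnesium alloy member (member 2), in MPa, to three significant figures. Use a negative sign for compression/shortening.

A_1 = 320.5 mm².
A_2 = 130.7 mm².
Equal strain + equilibrium ⇒ each member carries load in proportion to AE: A₁E₁ = 9903000 N, A₂E₂ = 5777000 N, ΣAE = 15680000 N.
σ₂ = P·E₂/ΣAE = -8170·44200/15680000 = -23.03 MPa.

-23.0 MPa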